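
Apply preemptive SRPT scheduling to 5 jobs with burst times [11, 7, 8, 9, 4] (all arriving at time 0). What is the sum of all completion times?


Since all jobs arrive at t=0, SRPT equals SPT ordering.
SPT order: [4, 7, 8, 9, 11]
Completion times:
  Job 1: p=4, C=4
  Job 2: p=7, C=11
  Job 3: p=8, C=19
  Job 4: p=9, C=28
  Job 5: p=11, C=39
Total completion time = 4 + 11 + 19 + 28 + 39 = 101

101


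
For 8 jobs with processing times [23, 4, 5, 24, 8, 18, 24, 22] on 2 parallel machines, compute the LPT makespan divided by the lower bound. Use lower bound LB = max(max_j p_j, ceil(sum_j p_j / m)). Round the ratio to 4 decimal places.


LPT order: [24, 24, 23, 22, 18, 8, 5, 4]
Machine loads after assignment: [64, 64]
LPT makespan = 64
Lower bound = max(max_job, ceil(total/2)) = max(24, 64) = 64
Ratio = 64 / 64 = 1.0

1.0


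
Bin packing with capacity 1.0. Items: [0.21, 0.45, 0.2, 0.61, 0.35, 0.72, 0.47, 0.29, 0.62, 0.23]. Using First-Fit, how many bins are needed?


Place items sequentially using First-Fit:
  Item 0.21 -> new Bin 1
  Item 0.45 -> Bin 1 (now 0.66)
  Item 0.2 -> Bin 1 (now 0.86)
  Item 0.61 -> new Bin 2
  Item 0.35 -> Bin 2 (now 0.96)
  Item 0.72 -> new Bin 3
  Item 0.47 -> new Bin 4
  Item 0.29 -> Bin 4 (now 0.76)
  Item 0.62 -> new Bin 5
  Item 0.23 -> Bin 3 (now 0.95)
Total bins used = 5

5


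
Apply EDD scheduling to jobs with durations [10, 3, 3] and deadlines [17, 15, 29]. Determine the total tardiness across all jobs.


Sort by due date (EDD order): [(3, 15), (10, 17), (3, 29)]
Compute completion times and tardiness:
  Job 1: p=3, d=15, C=3, tardiness=max(0,3-15)=0
  Job 2: p=10, d=17, C=13, tardiness=max(0,13-17)=0
  Job 3: p=3, d=29, C=16, tardiness=max(0,16-29)=0
Total tardiness = 0

0


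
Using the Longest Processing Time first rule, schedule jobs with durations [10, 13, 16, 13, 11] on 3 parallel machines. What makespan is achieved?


Sort jobs in decreasing order (LPT): [16, 13, 13, 11, 10]
Assign each job to the least loaded machine:
  Machine 1: jobs [16], load = 16
  Machine 2: jobs [13, 11], load = 24
  Machine 3: jobs [13, 10], load = 23
Makespan = max load = 24

24


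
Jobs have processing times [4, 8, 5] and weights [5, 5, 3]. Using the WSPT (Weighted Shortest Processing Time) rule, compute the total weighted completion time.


Compute p/w ratios and sort ascending (WSPT): [(4, 5), (8, 5), (5, 3)]
Compute weighted completion times:
  Job (p=4,w=5): C=4, w*C=5*4=20
  Job (p=8,w=5): C=12, w*C=5*12=60
  Job (p=5,w=3): C=17, w*C=3*17=51
Total weighted completion time = 131

131


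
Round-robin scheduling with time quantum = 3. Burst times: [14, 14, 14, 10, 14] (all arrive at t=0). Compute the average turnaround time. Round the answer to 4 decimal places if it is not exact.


Time quantum = 3
Execution trace:
  J1 runs 3 units, time = 3
  J2 runs 3 units, time = 6
  J3 runs 3 units, time = 9
  J4 runs 3 units, time = 12
  J5 runs 3 units, time = 15
  J1 runs 3 units, time = 18
  J2 runs 3 units, time = 21
  J3 runs 3 units, time = 24
  J4 runs 3 units, time = 27
  J5 runs 3 units, time = 30
  J1 runs 3 units, time = 33
  J2 runs 3 units, time = 36
  J3 runs 3 units, time = 39
  J4 runs 3 units, time = 42
  J5 runs 3 units, time = 45
  J1 runs 3 units, time = 48
  J2 runs 3 units, time = 51
  J3 runs 3 units, time = 54
  J4 runs 1 units, time = 55
  J5 runs 3 units, time = 58
  J1 runs 2 units, time = 60
  J2 runs 2 units, time = 62
  J3 runs 2 units, time = 64
  J5 runs 2 units, time = 66
Finish times: [60, 62, 64, 55, 66]
Average turnaround = 307/5 = 61.4

61.4


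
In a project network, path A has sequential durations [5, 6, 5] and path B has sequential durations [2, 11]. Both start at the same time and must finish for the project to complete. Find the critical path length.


Path A total = 5 + 6 + 5 = 16
Path B total = 2 + 11 = 13
Critical path = longest path = max(16, 13) = 16

16


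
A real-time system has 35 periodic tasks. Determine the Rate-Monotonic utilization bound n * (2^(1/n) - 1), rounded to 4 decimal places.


Compute 2^(1/35) = 1.0200016094
Subtract 1: 1.0200016094 - 1 = 0.0200016094
Multiply by n: 35 * 0.0200016094 = 0.7000563290
Round to 4 dp: 0.7001

0.7001


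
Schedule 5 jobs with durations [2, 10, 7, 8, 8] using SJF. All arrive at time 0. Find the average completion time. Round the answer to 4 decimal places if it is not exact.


SJF order (ascending): [2, 7, 8, 8, 10]
Completion times:
  Job 1: burst=2, C=2
  Job 2: burst=7, C=9
  Job 3: burst=8, C=17
  Job 4: burst=8, C=25
  Job 5: burst=10, C=35
Average completion = 88/5 = 17.6

17.6


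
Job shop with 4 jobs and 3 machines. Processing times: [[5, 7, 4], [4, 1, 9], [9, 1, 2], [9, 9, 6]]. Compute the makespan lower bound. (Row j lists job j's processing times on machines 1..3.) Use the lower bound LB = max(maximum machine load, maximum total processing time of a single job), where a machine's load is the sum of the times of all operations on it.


Machine loads:
  Machine 1: 5 + 4 + 9 + 9 = 27
  Machine 2: 7 + 1 + 1 + 9 = 18
  Machine 3: 4 + 9 + 2 + 6 = 21
Max machine load = 27
Job totals:
  Job 1: 16
  Job 2: 14
  Job 3: 12
  Job 4: 24
Max job total = 24
Lower bound = max(27, 24) = 27

27


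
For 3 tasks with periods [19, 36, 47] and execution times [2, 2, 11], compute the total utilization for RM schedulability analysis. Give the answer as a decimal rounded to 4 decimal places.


Compute individual utilizations (exact fractions):
  Task 1: C/T = 2/19 (approx. 0.1053)
  Task 2: C/T = 2/36 = 1/18 (approx. 0.0556)
  Task 3: C/T = 11/47 (approx. 0.234)
Total utilization U = 2/19 + 1/18 + 11/47 = 6347/16074
Rounded to 4 decimal places: U = 0.3949
RM (Liu & Layland) bound for 3 tasks = 0.779763; compare with U = 6347/16074 (approx. 0.394861)
U <= bound, so schedulable by RM sufficient condition.

0.3949


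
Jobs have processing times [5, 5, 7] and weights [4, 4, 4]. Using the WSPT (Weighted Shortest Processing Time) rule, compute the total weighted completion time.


Compute p/w ratios and sort ascending (WSPT): [(5, 4), (5, 4), (7, 4)]
Compute weighted completion times:
  Job (p=5,w=4): C=5, w*C=4*5=20
  Job (p=5,w=4): C=10, w*C=4*10=40
  Job (p=7,w=4): C=17, w*C=4*17=68
Total weighted completion time = 128

128


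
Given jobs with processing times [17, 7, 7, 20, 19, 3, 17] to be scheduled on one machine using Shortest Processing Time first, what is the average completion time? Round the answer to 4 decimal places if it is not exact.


Sort jobs by processing time (SPT order): [3, 7, 7, 17, 17, 19, 20]
Compute completion times sequentially:
  Job 1: processing = 3, completes at 3
  Job 2: processing = 7, completes at 10
  Job 3: processing = 7, completes at 17
  Job 4: processing = 17, completes at 34
  Job 5: processing = 17, completes at 51
  Job 6: processing = 19, completes at 70
  Job 7: processing = 20, completes at 90
Sum of completion times = 275
Average completion time = 275/7 = 39.2857

39.2857


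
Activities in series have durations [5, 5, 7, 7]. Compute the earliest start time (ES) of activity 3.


Activity 3 starts after activities 1 through 2 complete.
Predecessor durations: [5, 5]
ES = 5 + 5 = 10

10


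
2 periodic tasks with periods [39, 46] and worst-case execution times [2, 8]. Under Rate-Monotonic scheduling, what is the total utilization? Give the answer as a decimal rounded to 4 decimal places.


Compute individual utilizations (exact fractions):
  Task 1: C/T = 2/39 (approx. 0.0513)
  Task 2: C/T = 8/46 = 4/23 (approx. 0.1739)
Total utilization U = 2/39 + 4/23 = 202/897
Rounded to 4 decimal places: U = 0.2252
RM (Liu & Layland) bound for 2 tasks = 0.828427; compare with U = 202/897 (approx. 0.225195)
U <= bound, so schedulable by RM sufficient condition.

0.2252


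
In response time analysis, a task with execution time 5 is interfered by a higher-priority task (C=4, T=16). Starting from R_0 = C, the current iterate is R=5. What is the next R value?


R_next = C + ceil(R_prev / T_hp) * C_hp
ceil(5 / 16) = ceil(0.3125) = 1
Interference = 1 * 4 = 4
R_next = 5 + 4 = 9

9


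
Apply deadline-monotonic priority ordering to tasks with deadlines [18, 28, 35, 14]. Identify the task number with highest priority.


Sort tasks by relative deadline (ascending):
  Task 4: deadline = 14
  Task 1: deadline = 18
  Task 2: deadline = 28
  Task 3: deadline = 35
Priority order (highest first): [4, 1, 2, 3]
Highest priority task = 4

4


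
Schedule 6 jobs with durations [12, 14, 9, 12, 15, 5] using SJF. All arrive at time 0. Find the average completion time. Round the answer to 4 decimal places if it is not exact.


SJF order (ascending): [5, 9, 12, 12, 14, 15]
Completion times:
  Job 1: burst=5, C=5
  Job 2: burst=9, C=14
  Job 3: burst=12, C=26
  Job 4: burst=12, C=38
  Job 5: burst=14, C=52
  Job 6: burst=15, C=67
Average completion = 202/6 = 33.6667

33.6667


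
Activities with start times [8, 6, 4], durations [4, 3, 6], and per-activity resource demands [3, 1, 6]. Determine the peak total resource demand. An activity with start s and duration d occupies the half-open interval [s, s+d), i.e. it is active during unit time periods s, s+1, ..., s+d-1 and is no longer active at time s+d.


Each activity i is active on [start_i, start_i + duration_i).
Compute total resource usage per time slot:
  t=0: active resources = [], total = 0
  t=1: active resources = [], total = 0
  t=2: active resources = [], total = 0
  t=3: active resources = [], total = 0
  t=4: active resources = [6], total = 6
  t=5: active resources = [6], total = 6
  t=6: active resources = [1, 6], total = 7
  t=7: active resources = [1, 6], total = 7
  t=8: active resources = [3, 1, 6], total = 10
  t=9: active resources = [3, 6], total = 9
  t=10: active resources = [3], total = 3
  t=11: active resources = [3], total = 3
Peak resource demand = 10

10


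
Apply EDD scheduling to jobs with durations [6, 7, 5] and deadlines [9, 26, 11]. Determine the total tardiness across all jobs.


Sort by due date (EDD order): [(6, 9), (5, 11), (7, 26)]
Compute completion times and tardiness:
  Job 1: p=6, d=9, C=6, tardiness=max(0,6-9)=0
  Job 2: p=5, d=11, C=11, tardiness=max(0,11-11)=0
  Job 3: p=7, d=26, C=18, tardiness=max(0,18-26)=0
Total tardiness = 0

0


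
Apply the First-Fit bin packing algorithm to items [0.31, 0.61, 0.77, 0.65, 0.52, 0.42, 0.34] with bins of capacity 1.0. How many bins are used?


Place items sequentially using First-Fit:
  Item 0.31 -> new Bin 1
  Item 0.61 -> Bin 1 (now 0.92)
  Item 0.77 -> new Bin 2
  Item 0.65 -> new Bin 3
  Item 0.52 -> new Bin 4
  Item 0.42 -> Bin 4 (now 0.94)
  Item 0.34 -> Bin 3 (now 0.99)
Total bins used = 4

4


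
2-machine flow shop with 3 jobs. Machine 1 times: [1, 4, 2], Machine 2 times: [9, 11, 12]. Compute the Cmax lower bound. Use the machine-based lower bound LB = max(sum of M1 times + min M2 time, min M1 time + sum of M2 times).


LB1 = sum(M1 times) + min(M2 times) = 7 + 9 = 16
LB2 = min(M1 times) + sum(M2 times) = 1 + 32 = 33
Lower bound = max(LB1, LB2) = max(16, 33) = 33

33


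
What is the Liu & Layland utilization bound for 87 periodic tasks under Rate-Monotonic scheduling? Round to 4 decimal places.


Compute 2^(1/87) = 1.0079990316
Subtract 1: 1.0079990316 - 1 = 0.0079990316
Multiply by n: 87 * 0.0079990316 = 0.6959157492
Round to 4 dp: 0.6959

0.6959


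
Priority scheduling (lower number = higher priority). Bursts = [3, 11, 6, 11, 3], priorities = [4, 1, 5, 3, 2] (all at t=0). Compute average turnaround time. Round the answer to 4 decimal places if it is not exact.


Sort by priority (ascending = highest first):
Order: [(1, 11), (2, 3), (3, 11), (4, 3), (5, 6)]
Completion times:
  Priority 1, burst=11, C=11
  Priority 2, burst=3, C=14
  Priority 3, burst=11, C=25
  Priority 4, burst=3, C=28
  Priority 5, burst=6, C=34
Average turnaround = 112/5 = 22.4

22.4


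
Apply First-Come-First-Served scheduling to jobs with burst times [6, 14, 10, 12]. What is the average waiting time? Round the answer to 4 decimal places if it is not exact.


FCFS order (as given): [6, 14, 10, 12]
Waiting times:
  Job 1: wait = 0
  Job 2: wait = 6
  Job 3: wait = 20
  Job 4: wait = 30
Sum of waiting times = 56
Average waiting time = 56/4 = 14.0

14.0


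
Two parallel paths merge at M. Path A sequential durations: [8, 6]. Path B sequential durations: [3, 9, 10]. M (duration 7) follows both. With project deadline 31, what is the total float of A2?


Forward pass: ES(A2) = sum of predecessors on chain A = 8
EF = ES + duration = 8 + 6 = 14
Backward pass: LF(M) = deadline = 31; LS(M) = 31 - 7 = 24
LF(A2) = LS(M) - sum(successors on chain A) = 24 - 0 = 24
LS = LF - duration = 24 - 6 = 18
Total float = LS - ES = 18 - 8 = 10

10


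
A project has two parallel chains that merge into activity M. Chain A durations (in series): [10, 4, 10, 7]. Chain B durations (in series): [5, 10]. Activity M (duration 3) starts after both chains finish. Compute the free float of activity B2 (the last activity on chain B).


ES(B2) = sum of predecessors on chain B = 5
EF(B2) = ES + duration = 5 + 10 = 15
Successor of B2 is M. ES(M) = max(sum(A), sum(B)) = max(31, 15) = 31
Free float = ES(successor) - EF(current) = 31 - 15 = 16

16


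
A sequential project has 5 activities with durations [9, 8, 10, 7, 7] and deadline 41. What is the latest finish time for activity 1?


LF(activity 1) = deadline - sum of successor durations
Successors: activities 2 through 5 with durations [8, 10, 7, 7]
Sum of successor durations = 32
LF = 41 - 32 = 9

9


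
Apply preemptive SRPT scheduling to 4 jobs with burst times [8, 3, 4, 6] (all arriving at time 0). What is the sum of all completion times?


Since all jobs arrive at t=0, SRPT equals SPT ordering.
SPT order: [3, 4, 6, 8]
Completion times:
  Job 1: p=3, C=3
  Job 2: p=4, C=7
  Job 3: p=6, C=13
  Job 4: p=8, C=21
Total completion time = 3 + 7 + 13 + 21 = 44

44


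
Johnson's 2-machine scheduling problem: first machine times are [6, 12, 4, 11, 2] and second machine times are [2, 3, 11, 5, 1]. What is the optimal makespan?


Apply Johnson's rule:
  Group 1 (a <= b): [(3, 4, 11)]
  Group 2 (a > b): [(4, 11, 5), (2, 12, 3), (1, 6, 2), (5, 2, 1)]
Optimal job order: [3, 4, 2, 1, 5]
Schedule:
  Job 3: M1 done at 4, M2 done at 15
  Job 4: M1 done at 15, M2 done at 20
  Job 2: M1 done at 27, M2 done at 30
  Job 1: M1 done at 33, M2 done at 35
  Job 5: M1 done at 35, M2 done at 36
Makespan = 36

36


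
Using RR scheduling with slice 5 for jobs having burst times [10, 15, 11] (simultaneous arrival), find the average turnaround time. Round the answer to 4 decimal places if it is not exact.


Time quantum = 5
Execution trace:
  J1 runs 5 units, time = 5
  J2 runs 5 units, time = 10
  J3 runs 5 units, time = 15
  J1 runs 5 units, time = 20
  J2 runs 5 units, time = 25
  J3 runs 5 units, time = 30
  J2 runs 5 units, time = 35
  J3 runs 1 units, time = 36
Finish times: [20, 35, 36]
Average turnaround = 91/3 = 30.3333

30.3333


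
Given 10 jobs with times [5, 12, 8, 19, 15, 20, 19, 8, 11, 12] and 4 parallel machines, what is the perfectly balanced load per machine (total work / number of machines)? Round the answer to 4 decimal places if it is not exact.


Total processing time = 5 + 12 + 8 + 19 + 15 + 20 + 19 + 8 + 11 + 12 = 129
Number of machines = 4
Ideal balanced load = 129 / 4 = 32.25

32.25


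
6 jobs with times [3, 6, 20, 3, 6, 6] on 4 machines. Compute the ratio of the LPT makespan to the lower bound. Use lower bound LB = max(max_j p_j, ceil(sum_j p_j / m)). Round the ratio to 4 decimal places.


LPT order: [20, 6, 6, 6, 3, 3]
Machine loads after assignment: [20, 9, 9, 6]
LPT makespan = 20
Lower bound = max(max_job, ceil(total/4)) = max(20, 11) = 20
Ratio = 20 / 20 = 1.0

1.0


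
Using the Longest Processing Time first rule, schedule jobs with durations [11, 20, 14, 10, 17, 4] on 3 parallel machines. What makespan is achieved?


Sort jobs in decreasing order (LPT): [20, 17, 14, 11, 10, 4]
Assign each job to the least loaded machine:
  Machine 1: jobs [20, 4], load = 24
  Machine 2: jobs [17, 10], load = 27
  Machine 3: jobs [14, 11], load = 25
Makespan = max load = 27

27


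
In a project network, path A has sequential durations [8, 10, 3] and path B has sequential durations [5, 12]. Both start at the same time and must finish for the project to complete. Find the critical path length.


Path A total = 8 + 10 + 3 = 21
Path B total = 5 + 12 = 17
Critical path = longest path = max(21, 17) = 21

21


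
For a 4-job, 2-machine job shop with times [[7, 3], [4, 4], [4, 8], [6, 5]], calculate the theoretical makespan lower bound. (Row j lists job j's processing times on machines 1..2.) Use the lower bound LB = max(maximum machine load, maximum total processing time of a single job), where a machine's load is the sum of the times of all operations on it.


Machine loads:
  Machine 1: 7 + 4 + 4 + 6 = 21
  Machine 2: 3 + 4 + 8 + 5 = 20
Max machine load = 21
Job totals:
  Job 1: 10
  Job 2: 8
  Job 3: 12
  Job 4: 11
Max job total = 12
Lower bound = max(21, 12) = 21

21


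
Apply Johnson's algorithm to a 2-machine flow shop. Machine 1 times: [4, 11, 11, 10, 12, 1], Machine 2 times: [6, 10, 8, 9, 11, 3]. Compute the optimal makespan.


Apply Johnson's rule:
  Group 1 (a <= b): [(6, 1, 3), (1, 4, 6)]
  Group 2 (a > b): [(5, 12, 11), (2, 11, 10), (4, 10, 9), (3, 11, 8)]
Optimal job order: [6, 1, 5, 2, 4, 3]
Schedule:
  Job 6: M1 done at 1, M2 done at 4
  Job 1: M1 done at 5, M2 done at 11
  Job 5: M1 done at 17, M2 done at 28
  Job 2: M1 done at 28, M2 done at 38
  Job 4: M1 done at 38, M2 done at 47
  Job 3: M1 done at 49, M2 done at 57
Makespan = 57

57


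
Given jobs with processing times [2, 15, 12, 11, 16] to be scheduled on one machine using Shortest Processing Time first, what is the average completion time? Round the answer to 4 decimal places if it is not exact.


Sort jobs by processing time (SPT order): [2, 11, 12, 15, 16]
Compute completion times sequentially:
  Job 1: processing = 2, completes at 2
  Job 2: processing = 11, completes at 13
  Job 3: processing = 12, completes at 25
  Job 4: processing = 15, completes at 40
  Job 5: processing = 16, completes at 56
Sum of completion times = 136
Average completion time = 136/5 = 27.2

27.2


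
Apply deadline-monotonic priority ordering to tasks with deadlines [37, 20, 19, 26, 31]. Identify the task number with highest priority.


Sort tasks by relative deadline (ascending):
  Task 3: deadline = 19
  Task 2: deadline = 20
  Task 4: deadline = 26
  Task 5: deadline = 31
  Task 1: deadline = 37
Priority order (highest first): [3, 2, 4, 5, 1]
Highest priority task = 3

3


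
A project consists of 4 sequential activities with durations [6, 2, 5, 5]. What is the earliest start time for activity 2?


Activity 2 starts after activities 1 through 1 complete.
Predecessor durations: [6]
ES = 6 = 6

6


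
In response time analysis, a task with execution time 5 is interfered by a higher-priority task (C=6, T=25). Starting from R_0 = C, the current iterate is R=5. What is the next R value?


R_next = C + ceil(R_prev / T_hp) * C_hp
ceil(5 / 25) = ceil(0.2) = 1
Interference = 1 * 6 = 6
R_next = 5 + 6 = 11

11


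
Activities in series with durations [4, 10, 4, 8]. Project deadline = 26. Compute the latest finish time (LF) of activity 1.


LF(activity 1) = deadline - sum of successor durations
Successors: activities 2 through 4 with durations [10, 4, 8]
Sum of successor durations = 22
LF = 26 - 22 = 4

4


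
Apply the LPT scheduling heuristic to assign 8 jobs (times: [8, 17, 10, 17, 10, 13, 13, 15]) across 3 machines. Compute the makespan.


Sort jobs in decreasing order (LPT): [17, 17, 15, 13, 13, 10, 10, 8]
Assign each job to the least loaded machine:
  Machine 1: jobs [17, 13], load = 30
  Machine 2: jobs [17, 10, 10], load = 37
  Machine 3: jobs [15, 13, 8], load = 36
Makespan = max load = 37

37


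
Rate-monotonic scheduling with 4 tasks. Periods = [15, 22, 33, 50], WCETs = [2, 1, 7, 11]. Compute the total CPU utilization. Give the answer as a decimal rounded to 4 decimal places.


Compute individual utilizations (exact fractions):
  Task 1: C/T = 2/15 (approx. 0.1333)
  Task 2: C/T = 1/22 (approx. 0.0455)
  Task 3: C/T = 7/33 (approx. 0.2121)
  Task 4: C/T = 11/50 (approx. 0.22)
Total utilization U = 2/15 + 1/22 + 7/33 + 11/50 = 168/275
Rounded to 4 decimal places: U = 0.6109
RM (Liu & Layland) bound for 4 tasks = 0.756828; compare with U = 168/275 (approx. 0.610909)
U <= bound, so schedulable by RM sufficient condition.

0.6109


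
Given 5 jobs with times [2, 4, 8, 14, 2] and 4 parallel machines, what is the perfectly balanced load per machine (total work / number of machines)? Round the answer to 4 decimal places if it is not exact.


Total processing time = 2 + 4 + 8 + 14 + 2 = 30
Number of machines = 4
Ideal balanced load = 30 / 4 = 7.5

7.5


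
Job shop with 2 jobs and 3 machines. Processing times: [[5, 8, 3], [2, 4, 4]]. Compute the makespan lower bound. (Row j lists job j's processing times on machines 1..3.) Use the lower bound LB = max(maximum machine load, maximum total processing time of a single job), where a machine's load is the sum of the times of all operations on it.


Machine loads:
  Machine 1: 5 + 2 = 7
  Machine 2: 8 + 4 = 12
  Machine 3: 3 + 4 = 7
Max machine load = 12
Job totals:
  Job 1: 16
  Job 2: 10
Max job total = 16
Lower bound = max(12, 16) = 16

16


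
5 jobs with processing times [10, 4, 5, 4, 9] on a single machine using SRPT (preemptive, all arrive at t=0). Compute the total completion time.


Since all jobs arrive at t=0, SRPT equals SPT ordering.
SPT order: [4, 4, 5, 9, 10]
Completion times:
  Job 1: p=4, C=4
  Job 2: p=4, C=8
  Job 3: p=5, C=13
  Job 4: p=9, C=22
  Job 5: p=10, C=32
Total completion time = 4 + 8 + 13 + 22 + 32 = 79

79


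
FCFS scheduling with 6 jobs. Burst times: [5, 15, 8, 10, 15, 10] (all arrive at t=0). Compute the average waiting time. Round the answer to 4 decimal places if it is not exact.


FCFS order (as given): [5, 15, 8, 10, 15, 10]
Waiting times:
  Job 1: wait = 0
  Job 2: wait = 5
  Job 3: wait = 20
  Job 4: wait = 28
  Job 5: wait = 38
  Job 6: wait = 53
Sum of waiting times = 144
Average waiting time = 144/6 = 24.0

24.0


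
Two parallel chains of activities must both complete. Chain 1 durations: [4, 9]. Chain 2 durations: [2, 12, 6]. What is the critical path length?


Path A total = 4 + 9 = 13
Path B total = 2 + 12 + 6 = 20
Critical path = longest path = max(13, 20) = 20

20


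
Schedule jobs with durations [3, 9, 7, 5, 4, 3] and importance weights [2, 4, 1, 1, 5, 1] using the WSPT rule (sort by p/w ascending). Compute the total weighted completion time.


Compute p/w ratios and sort ascending (WSPT): [(4, 5), (3, 2), (9, 4), (3, 1), (5, 1), (7, 1)]
Compute weighted completion times:
  Job (p=4,w=5): C=4, w*C=5*4=20
  Job (p=3,w=2): C=7, w*C=2*7=14
  Job (p=9,w=4): C=16, w*C=4*16=64
  Job (p=3,w=1): C=19, w*C=1*19=19
  Job (p=5,w=1): C=24, w*C=1*24=24
  Job (p=7,w=1): C=31, w*C=1*31=31
Total weighted completion time = 172

172


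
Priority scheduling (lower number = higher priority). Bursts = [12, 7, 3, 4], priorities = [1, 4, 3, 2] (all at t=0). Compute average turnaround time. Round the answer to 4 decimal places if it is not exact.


Sort by priority (ascending = highest first):
Order: [(1, 12), (2, 4), (3, 3), (4, 7)]
Completion times:
  Priority 1, burst=12, C=12
  Priority 2, burst=4, C=16
  Priority 3, burst=3, C=19
  Priority 4, burst=7, C=26
Average turnaround = 73/4 = 18.25

18.25


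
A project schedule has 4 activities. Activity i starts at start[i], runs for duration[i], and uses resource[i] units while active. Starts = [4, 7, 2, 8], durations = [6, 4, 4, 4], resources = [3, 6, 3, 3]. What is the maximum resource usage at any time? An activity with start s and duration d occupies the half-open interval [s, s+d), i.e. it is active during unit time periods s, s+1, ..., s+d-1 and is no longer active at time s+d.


Each activity i is active on [start_i, start_i + duration_i).
Compute total resource usage per time slot:
  t=0: active resources = [], total = 0
  t=1: active resources = [], total = 0
  t=2: active resources = [3], total = 3
  t=3: active resources = [3], total = 3
  t=4: active resources = [3, 3], total = 6
  t=5: active resources = [3, 3], total = 6
  t=6: active resources = [3], total = 3
  t=7: active resources = [3, 6], total = 9
  t=8: active resources = [3, 6, 3], total = 12
  t=9: active resources = [3, 6, 3], total = 12
  t=10: active resources = [6, 3], total = 9
  t=11: active resources = [3], total = 3
Peak resource demand = 12

12


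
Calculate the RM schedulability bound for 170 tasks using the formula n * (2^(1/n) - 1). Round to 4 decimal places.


Compute 2^(1/170) = 1.0040856600
Subtract 1: 1.0040856600 - 1 = 0.0040856600
Multiply by n: 170 * 0.0040856600 = 0.6945622000
Round to 4 dp: 0.6946

0.6946


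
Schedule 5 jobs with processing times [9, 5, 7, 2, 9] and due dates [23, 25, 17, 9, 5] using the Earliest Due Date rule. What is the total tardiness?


Sort by due date (EDD order): [(9, 5), (2, 9), (7, 17), (9, 23), (5, 25)]
Compute completion times and tardiness:
  Job 1: p=9, d=5, C=9, tardiness=max(0,9-5)=4
  Job 2: p=2, d=9, C=11, tardiness=max(0,11-9)=2
  Job 3: p=7, d=17, C=18, tardiness=max(0,18-17)=1
  Job 4: p=9, d=23, C=27, tardiness=max(0,27-23)=4
  Job 5: p=5, d=25, C=32, tardiness=max(0,32-25)=7
Total tardiness = 18

18


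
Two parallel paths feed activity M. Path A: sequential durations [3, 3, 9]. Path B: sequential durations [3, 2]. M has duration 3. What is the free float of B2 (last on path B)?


ES(B2) = sum of predecessors on chain B = 3
EF(B2) = ES + duration = 3 + 2 = 5
Successor of B2 is M. ES(M) = max(sum(A), sum(B)) = max(15, 5) = 15
Free float = ES(successor) - EF(current) = 15 - 5 = 10

10


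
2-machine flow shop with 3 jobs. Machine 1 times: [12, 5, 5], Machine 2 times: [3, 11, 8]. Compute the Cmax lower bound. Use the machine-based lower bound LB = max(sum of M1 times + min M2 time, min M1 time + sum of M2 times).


LB1 = sum(M1 times) + min(M2 times) = 22 + 3 = 25
LB2 = min(M1 times) + sum(M2 times) = 5 + 22 = 27
Lower bound = max(LB1, LB2) = max(25, 27) = 27

27


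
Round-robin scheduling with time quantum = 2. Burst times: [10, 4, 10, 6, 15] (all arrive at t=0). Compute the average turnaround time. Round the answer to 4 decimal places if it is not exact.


Time quantum = 2
Execution trace:
  J1 runs 2 units, time = 2
  J2 runs 2 units, time = 4
  J3 runs 2 units, time = 6
  J4 runs 2 units, time = 8
  J5 runs 2 units, time = 10
  J1 runs 2 units, time = 12
  J2 runs 2 units, time = 14
  J3 runs 2 units, time = 16
  J4 runs 2 units, time = 18
  J5 runs 2 units, time = 20
  J1 runs 2 units, time = 22
  J3 runs 2 units, time = 24
  J4 runs 2 units, time = 26
  J5 runs 2 units, time = 28
  J1 runs 2 units, time = 30
  J3 runs 2 units, time = 32
  J5 runs 2 units, time = 34
  J1 runs 2 units, time = 36
  J3 runs 2 units, time = 38
  J5 runs 2 units, time = 40
  J5 runs 2 units, time = 42
  J5 runs 2 units, time = 44
  J5 runs 1 units, time = 45
Finish times: [36, 14, 38, 26, 45]
Average turnaround = 159/5 = 31.8

31.8


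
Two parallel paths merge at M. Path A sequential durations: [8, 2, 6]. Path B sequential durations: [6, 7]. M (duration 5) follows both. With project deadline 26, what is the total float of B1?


Forward pass: ES(B1) = sum of predecessors on chain B = 0
EF = ES + duration = 0 + 6 = 6
Backward pass: LF(M) = deadline = 26; LS(M) = 26 - 5 = 21
LF(B1) = LS(M) - sum(successors on chain B) = 21 - 7 = 14
LS = LF - duration = 14 - 6 = 8
Total float = LS - ES = 8 - 0 = 8

8


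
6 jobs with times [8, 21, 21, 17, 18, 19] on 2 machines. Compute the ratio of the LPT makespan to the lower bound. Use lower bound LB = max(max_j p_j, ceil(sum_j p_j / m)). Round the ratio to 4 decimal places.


LPT order: [21, 21, 19, 18, 17, 8]
Machine loads after assignment: [48, 56]
LPT makespan = 56
Lower bound = max(max_job, ceil(total/2)) = max(21, 52) = 52
Ratio = 56 / 52 = 1.0769

1.0769


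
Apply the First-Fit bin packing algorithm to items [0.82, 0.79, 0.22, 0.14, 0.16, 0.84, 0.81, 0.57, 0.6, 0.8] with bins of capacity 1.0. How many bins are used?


Place items sequentially using First-Fit:
  Item 0.82 -> new Bin 1
  Item 0.79 -> new Bin 2
  Item 0.22 -> new Bin 3
  Item 0.14 -> Bin 1 (now 0.96)
  Item 0.16 -> Bin 2 (now 0.95)
  Item 0.84 -> new Bin 4
  Item 0.81 -> new Bin 5
  Item 0.57 -> Bin 3 (now 0.79)
  Item 0.6 -> new Bin 6
  Item 0.8 -> new Bin 7
Total bins used = 7

7


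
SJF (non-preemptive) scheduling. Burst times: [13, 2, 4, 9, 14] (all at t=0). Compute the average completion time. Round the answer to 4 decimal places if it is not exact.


SJF order (ascending): [2, 4, 9, 13, 14]
Completion times:
  Job 1: burst=2, C=2
  Job 2: burst=4, C=6
  Job 3: burst=9, C=15
  Job 4: burst=13, C=28
  Job 5: burst=14, C=42
Average completion = 93/5 = 18.6

18.6


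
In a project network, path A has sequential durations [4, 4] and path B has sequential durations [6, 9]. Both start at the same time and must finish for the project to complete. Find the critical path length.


Path A total = 4 + 4 = 8
Path B total = 6 + 9 = 15
Critical path = longest path = max(8, 15) = 15

15


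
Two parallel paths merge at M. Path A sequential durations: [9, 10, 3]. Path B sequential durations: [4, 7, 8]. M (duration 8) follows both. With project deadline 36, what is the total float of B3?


Forward pass: ES(B3) = sum of predecessors on chain B = 11
EF = ES + duration = 11 + 8 = 19
Backward pass: LF(M) = deadline = 36; LS(M) = 36 - 8 = 28
LF(B3) = LS(M) - sum(successors on chain B) = 28 - 0 = 28
LS = LF - duration = 28 - 8 = 20
Total float = LS - ES = 20 - 11 = 9

9


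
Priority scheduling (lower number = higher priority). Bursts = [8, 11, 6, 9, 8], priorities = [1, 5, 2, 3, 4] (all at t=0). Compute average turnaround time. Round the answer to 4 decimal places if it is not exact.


Sort by priority (ascending = highest first):
Order: [(1, 8), (2, 6), (3, 9), (4, 8), (5, 11)]
Completion times:
  Priority 1, burst=8, C=8
  Priority 2, burst=6, C=14
  Priority 3, burst=9, C=23
  Priority 4, burst=8, C=31
  Priority 5, burst=11, C=42
Average turnaround = 118/5 = 23.6

23.6


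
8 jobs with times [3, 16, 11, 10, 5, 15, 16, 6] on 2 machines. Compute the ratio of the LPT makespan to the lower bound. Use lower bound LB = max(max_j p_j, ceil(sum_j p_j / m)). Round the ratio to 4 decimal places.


LPT order: [16, 16, 15, 11, 10, 6, 5, 3]
Machine loads after assignment: [42, 40]
LPT makespan = 42
Lower bound = max(max_job, ceil(total/2)) = max(16, 41) = 41
Ratio = 42 / 41 = 1.0244

1.0244


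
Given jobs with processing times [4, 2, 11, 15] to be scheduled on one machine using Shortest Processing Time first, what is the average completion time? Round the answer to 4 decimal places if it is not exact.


Sort jobs by processing time (SPT order): [2, 4, 11, 15]
Compute completion times sequentially:
  Job 1: processing = 2, completes at 2
  Job 2: processing = 4, completes at 6
  Job 3: processing = 11, completes at 17
  Job 4: processing = 15, completes at 32
Sum of completion times = 57
Average completion time = 57/4 = 14.25

14.25


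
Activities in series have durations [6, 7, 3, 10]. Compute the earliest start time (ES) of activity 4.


Activity 4 starts after activities 1 through 3 complete.
Predecessor durations: [6, 7, 3]
ES = 6 + 7 + 3 = 16

16


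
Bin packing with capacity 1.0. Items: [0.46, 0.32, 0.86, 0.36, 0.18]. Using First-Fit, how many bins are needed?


Place items sequentially using First-Fit:
  Item 0.46 -> new Bin 1
  Item 0.32 -> Bin 1 (now 0.78)
  Item 0.86 -> new Bin 2
  Item 0.36 -> new Bin 3
  Item 0.18 -> Bin 1 (now 0.96)
Total bins used = 3

3


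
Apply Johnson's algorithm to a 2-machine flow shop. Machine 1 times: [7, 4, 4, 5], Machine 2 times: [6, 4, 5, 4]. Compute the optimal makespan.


Apply Johnson's rule:
  Group 1 (a <= b): [(2, 4, 4), (3, 4, 5)]
  Group 2 (a > b): [(1, 7, 6), (4, 5, 4)]
Optimal job order: [2, 3, 1, 4]
Schedule:
  Job 2: M1 done at 4, M2 done at 8
  Job 3: M1 done at 8, M2 done at 13
  Job 1: M1 done at 15, M2 done at 21
  Job 4: M1 done at 20, M2 done at 25
Makespan = 25

25


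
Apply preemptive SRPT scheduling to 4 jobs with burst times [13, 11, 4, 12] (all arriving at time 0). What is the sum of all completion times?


Since all jobs arrive at t=0, SRPT equals SPT ordering.
SPT order: [4, 11, 12, 13]
Completion times:
  Job 1: p=4, C=4
  Job 2: p=11, C=15
  Job 3: p=12, C=27
  Job 4: p=13, C=40
Total completion time = 4 + 15 + 27 + 40 = 86

86


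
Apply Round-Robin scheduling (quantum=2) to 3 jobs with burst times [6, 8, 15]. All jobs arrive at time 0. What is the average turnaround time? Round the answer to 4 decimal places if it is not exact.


Time quantum = 2
Execution trace:
  J1 runs 2 units, time = 2
  J2 runs 2 units, time = 4
  J3 runs 2 units, time = 6
  J1 runs 2 units, time = 8
  J2 runs 2 units, time = 10
  J3 runs 2 units, time = 12
  J1 runs 2 units, time = 14
  J2 runs 2 units, time = 16
  J3 runs 2 units, time = 18
  J2 runs 2 units, time = 20
  J3 runs 2 units, time = 22
  J3 runs 2 units, time = 24
  J3 runs 2 units, time = 26
  J3 runs 2 units, time = 28
  J3 runs 1 units, time = 29
Finish times: [14, 20, 29]
Average turnaround = 63/3 = 21.0

21.0


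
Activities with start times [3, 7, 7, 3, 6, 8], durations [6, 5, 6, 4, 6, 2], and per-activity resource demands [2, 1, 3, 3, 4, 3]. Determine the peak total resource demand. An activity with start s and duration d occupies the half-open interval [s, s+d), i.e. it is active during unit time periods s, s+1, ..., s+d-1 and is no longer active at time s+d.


Each activity i is active on [start_i, start_i + duration_i).
Compute total resource usage per time slot:
  t=0: active resources = [], total = 0
  t=1: active resources = [], total = 0
  t=2: active resources = [], total = 0
  t=3: active resources = [2, 3], total = 5
  t=4: active resources = [2, 3], total = 5
  t=5: active resources = [2, 3], total = 5
  t=6: active resources = [2, 3, 4], total = 9
  t=7: active resources = [2, 1, 3, 4], total = 10
  t=8: active resources = [2, 1, 3, 4, 3], total = 13
  t=9: active resources = [1, 3, 4, 3], total = 11
  t=10: active resources = [1, 3, 4], total = 8
  t=11: active resources = [1, 3, 4], total = 8
  t=12: active resources = [3], total = 3
Peak resource demand = 13

13


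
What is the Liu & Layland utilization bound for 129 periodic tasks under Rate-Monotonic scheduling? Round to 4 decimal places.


Compute 2^(1/129) = 1.0053876957
Subtract 1: 1.0053876957 - 1 = 0.0053876957
Multiply by n: 129 * 0.0053876957 = 0.6950127453
Round to 4 dp: 0.6950

0.6950


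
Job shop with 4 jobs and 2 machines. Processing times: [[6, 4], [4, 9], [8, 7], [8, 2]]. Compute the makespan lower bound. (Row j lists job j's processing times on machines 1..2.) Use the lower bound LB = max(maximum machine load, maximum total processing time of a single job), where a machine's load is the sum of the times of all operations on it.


Machine loads:
  Machine 1: 6 + 4 + 8 + 8 = 26
  Machine 2: 4 + 9 + 7 + 2 = 22
Max machine load = 26
Job totals:
  Job 1: 10
  Job 2: 13
  Job 3: 15
  Job 4: 10
Max job total = 15
Lower bound = max(26, 15) = 26

26


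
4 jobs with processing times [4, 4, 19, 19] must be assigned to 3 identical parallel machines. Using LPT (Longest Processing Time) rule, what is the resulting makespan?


Sort jobs in decreasing order (LPT): [19, 19, 4, 4]
Assign each job to the least loaded machine:
  Machine 1: jobs [19], load = 19
  Machine 2: jobs [19], load = 19
  Machine 3: jobs [4, 4], load = 8
Makespan = max load = 19

19


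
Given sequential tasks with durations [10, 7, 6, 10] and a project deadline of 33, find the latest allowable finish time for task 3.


LF(activity 3) = deadline - sum of successor durations
Successors: activities 4 through 4 with durations [10]
Sum of successor durations = 10
LF = 33 - 10 = 23

23


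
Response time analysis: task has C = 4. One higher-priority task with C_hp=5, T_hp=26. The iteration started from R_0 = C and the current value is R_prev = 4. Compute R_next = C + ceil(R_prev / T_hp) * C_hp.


R_next = C + ceil(R_prev / T_hp) * C_hp
ceil(4 / 26) = ceil(0.1538) = 1
Interference = 1 * 5 = 5
R_next = 4 + 5 = 9

9


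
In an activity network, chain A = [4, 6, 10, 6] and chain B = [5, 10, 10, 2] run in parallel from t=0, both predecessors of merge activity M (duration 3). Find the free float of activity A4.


ES(A4) = sum of predecessors on chain A = 20
EF(A4) = ES + duration = 20 + 6 = 26
Successor of A4 is M. ES(M) = max(sum(A), sum(B)) = max(26, 27) = 27
Free float = ES(successor) - EF(current) = 27 - 26 = 1

1


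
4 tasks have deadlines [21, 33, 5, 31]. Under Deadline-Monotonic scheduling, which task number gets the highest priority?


Sort tasks by relative deadline (ascending):
  Task 3: deadline = 5
  Task 1: deadline = 21
  Task 4: deadline = 31
  Task 2: deadline = 33
Priority order (highest first): [3, 1, 4, 2]
Highest priority task = 3

3


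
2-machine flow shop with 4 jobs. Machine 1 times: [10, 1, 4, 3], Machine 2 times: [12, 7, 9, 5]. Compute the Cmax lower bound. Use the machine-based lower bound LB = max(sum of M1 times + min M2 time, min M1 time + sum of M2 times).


LB1 = sum(M1 times) + min(M2 times) = 18 + 5 = 23
LB2 = min(M1 times) + sum(M2 times) = 1 + 33 = 34
Lower bound = max(LB1, LB2) = max(23, 34) = 34

34


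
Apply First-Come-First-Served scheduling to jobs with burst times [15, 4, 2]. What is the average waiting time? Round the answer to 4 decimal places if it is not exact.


FCFS order (as given): [15, 4, 2]
Waiting times:
  Job 1: wait = 0
  Job 2: wait = 15
  Job 3: wait = 19
Sum of waiting times = 34
Average waiting time = 34/3 = 11.3333

11.3333


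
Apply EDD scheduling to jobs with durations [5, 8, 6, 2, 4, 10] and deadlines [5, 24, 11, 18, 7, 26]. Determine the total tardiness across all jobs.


Sort by due date (EDD order): [(5, 5), (4, 7), (6, 11), (2, 18), (8, 24), (10, 26)]
Compute completion times and tardiness:
  Job 1: p=5, d=5, C=5, tardiness=max(0,5-5)=0
  Job 2: p=4, d=7, C=9, tardiness=max(0,9-7)=2
  Job 3: p=6, d=11, C=15, tardiness=max(0,15-11)=4
  Job 4: p=2, d=18, C=17, tardiness=max(0,17-18)=0
  Job 5: p=8, d=24, C=25, tardiness=max(0,25-24)=1
  Job 6: p=10, d=26, C=35, tardiness=max(0,35-26)=9
Total tardiness = 16

16


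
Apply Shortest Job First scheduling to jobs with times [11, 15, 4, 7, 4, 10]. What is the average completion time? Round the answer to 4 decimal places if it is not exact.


SJF order (ascending): [4, 4, 7, 10, 11, 15]
Completion times:
  Job 1: burst=4, C=4
  Job 2: burst=4, C=8
  Job 3: burst=7, C=15
  Job 4: burst=10, C=25
  Job 5: burst=11, C=36
  Job 6: burst=15, C=51
Average completion = 139/6 = 23.1667

23.1667


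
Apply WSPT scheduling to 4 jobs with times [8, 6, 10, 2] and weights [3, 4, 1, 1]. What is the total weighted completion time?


Compute p/w ratios and sort ascending (WSPT): [(6, 4), (2, 1), (8, 3), (10, 1)]
Compute weighted completion times:
  Job (p=6,w=4): C=6, w*C=4*6=24
  Job (p=2,w=1): C=8, w*C=1*8=8
  Job (p=8,w=3): C=16, w*C=3*16=48
  Job (p=10,w=1): C=26, w*C=1*26=26
Total weighted completion time = 106

106


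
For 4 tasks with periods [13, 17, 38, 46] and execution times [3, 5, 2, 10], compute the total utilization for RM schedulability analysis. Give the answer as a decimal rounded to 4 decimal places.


Compute individual utilizations (exact fractions):
  Task 1: C/T = 3/13 (approx. 0.2308)
  Task 2: C/T = 5/17 (approx. 0.2941)
  Task 3: C/T = 2/38 = 1/19 (approx. 0.0526)
  Task 4: C/T = 10/46 = 5/23 (approx. 0.2174)
Total utilization U = 3/13 + 5/17 + 1/19 + 5/23 = 76770/96577
Rounded to 4 decimal places: U = 0.7949
RM (Liu & Layland) bound for 4 tasks = 0.756828; compare with U = 76770/96577 (approx. 0.794910)
bound < U <= 1, so the RM sufficient condition is not met (inconclusive; an exact test such as response-time analysis is needed).

0.7949
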